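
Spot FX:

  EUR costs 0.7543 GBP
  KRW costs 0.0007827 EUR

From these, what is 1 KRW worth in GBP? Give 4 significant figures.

KRW/GBP = 0.0005904

1 KRW × 0.0007827 = 0.0007827 EUR
0.0007827 EUR × 0.7543 = 0.000590391 GBP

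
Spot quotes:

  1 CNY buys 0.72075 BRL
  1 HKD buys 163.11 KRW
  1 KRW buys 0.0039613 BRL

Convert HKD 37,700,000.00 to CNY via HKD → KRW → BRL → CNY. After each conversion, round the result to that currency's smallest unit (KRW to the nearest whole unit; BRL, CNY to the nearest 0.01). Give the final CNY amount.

HKD 37,700,000.00 × 163.11 = KRW 6,149,247,000
KRW 6,149,247,000 × 0.0039613 = BRL 24,359,012.14
BRL 24,359,012.14 ÷ 0.72075 = CNY 33,796,756.35

CNY 33,796,756.35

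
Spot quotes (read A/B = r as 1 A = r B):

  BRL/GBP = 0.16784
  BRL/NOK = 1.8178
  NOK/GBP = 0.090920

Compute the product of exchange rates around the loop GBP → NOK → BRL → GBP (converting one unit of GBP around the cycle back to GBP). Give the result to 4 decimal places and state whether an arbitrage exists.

1.0155 (arbitrage exists)

Around GBP → NOK → BRL → GBP: 1 ÷ 0.090920 ÷ 1.8178 × 0.16784 = 1.015523
Product > 1; profitable direction is GBP → NOK → BRL → GBP.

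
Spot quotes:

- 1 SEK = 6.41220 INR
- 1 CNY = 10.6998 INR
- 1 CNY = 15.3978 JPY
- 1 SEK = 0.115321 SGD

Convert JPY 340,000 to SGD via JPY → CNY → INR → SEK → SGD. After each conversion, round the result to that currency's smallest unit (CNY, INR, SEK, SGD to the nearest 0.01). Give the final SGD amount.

SGD 4,249.10

JPY 340,000 ÷ 15.3978 = CNY 22,081.08
CNY 22,081.08 × 10.6998 = INR 236,263.14
INR 236,263.14 ÷ 6.41220 = SEK 36,845.88
SEK 36,845.88 × 0.115321 = SGD 4,249.10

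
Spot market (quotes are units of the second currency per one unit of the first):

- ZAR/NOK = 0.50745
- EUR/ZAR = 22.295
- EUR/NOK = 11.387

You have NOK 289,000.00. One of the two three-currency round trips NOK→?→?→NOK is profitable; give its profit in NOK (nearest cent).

Profitable loop is NOK → ZAR → EUR → NOK:
NOK 289,000.00 ÷ 0.50745 = ZAR 569,514.24
ZAR 569,514.24 ÷ 22.295 = EUR 25,544.48
EUR 25,544.48 × 11.387 = NOK 290,875.02
Profit = NOK 290,875.02 − NOK 289,000.00

Profit: NOK 1,875.02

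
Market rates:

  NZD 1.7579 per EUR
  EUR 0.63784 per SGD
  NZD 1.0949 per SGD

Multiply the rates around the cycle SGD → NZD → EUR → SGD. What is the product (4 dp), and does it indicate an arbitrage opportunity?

0.9765 (arbitrage exists)

Around SGD → NZD → EUR → SGD: 1 × 1.0949 ÷ 1.7579 ÷ 0.63784 = 0.976492
Product < 1; profitable direction is SGD → EUR → NZD → SGD.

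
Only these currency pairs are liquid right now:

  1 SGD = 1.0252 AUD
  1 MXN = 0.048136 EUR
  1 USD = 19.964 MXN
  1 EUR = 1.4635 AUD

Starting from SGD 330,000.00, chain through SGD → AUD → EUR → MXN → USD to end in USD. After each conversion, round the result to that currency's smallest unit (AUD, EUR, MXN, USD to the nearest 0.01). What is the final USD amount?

SGD 330,000.00 × 1.0252 = AUD 338,316.00
AUD 338,316.00 ÷ 1.4635 = EUR 231,169.12
EUR 231,169.12 ÷ 0.048136 = MXN 4,802,416.49
MXN 4,802,416.49 ÷ 19.964 = USD 240,553.82

USD 240,553.82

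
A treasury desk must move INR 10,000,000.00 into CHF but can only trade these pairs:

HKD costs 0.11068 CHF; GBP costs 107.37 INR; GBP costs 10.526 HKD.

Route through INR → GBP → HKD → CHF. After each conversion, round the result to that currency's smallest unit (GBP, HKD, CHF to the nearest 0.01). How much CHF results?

INR 10,000,000.00 ÷ 107.37 = GBP 93,135.89
GBP 93,135.89 × 10.526 = HKD 980,348.38
HKD 980,348.38 × 0.11068 = CHF 108,504.96

CHF 108,504.96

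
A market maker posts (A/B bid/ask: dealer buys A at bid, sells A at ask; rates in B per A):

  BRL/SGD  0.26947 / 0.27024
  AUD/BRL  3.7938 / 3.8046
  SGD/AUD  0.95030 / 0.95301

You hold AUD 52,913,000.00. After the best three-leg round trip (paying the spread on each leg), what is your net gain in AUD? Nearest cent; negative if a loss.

Net profit: AUD 1,088,558.25

Best loop AUD → SGD → BRL → AUD:
AUD 52,913,000.00 ÷ 0.95301 (buy SGD at ask) = SGD 55,521,977.73
SGD 55,521,977.73 ÷ 0.27024 (buy BRL at ask) = BRL 205,454,328.50
BRL 205,454,328.50 ÷ 3.8046 (buy AUD at ask) = AUD 54,001,558.25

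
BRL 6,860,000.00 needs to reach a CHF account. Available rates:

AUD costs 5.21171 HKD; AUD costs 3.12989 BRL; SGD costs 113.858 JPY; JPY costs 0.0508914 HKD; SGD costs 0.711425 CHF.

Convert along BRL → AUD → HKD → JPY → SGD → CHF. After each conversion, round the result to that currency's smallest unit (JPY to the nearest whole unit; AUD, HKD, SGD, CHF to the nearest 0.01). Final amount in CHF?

BRL 6,860,000.00 ÷ 3.12989 = AUD 2,191,770.32
AUD 2,191,770.32 × 5.21171 = HKD 11,422,871.29
HKD 11,422,871.29 ÷ 0.0508914 = JPY 224,455,827
JPY 224,455,827 ÷ 113.858 = SGD 1,971,366.32
SGD 1,971,366.32 × 0.711425 = CHF 1,402,479.28

CHF 1,402,479.28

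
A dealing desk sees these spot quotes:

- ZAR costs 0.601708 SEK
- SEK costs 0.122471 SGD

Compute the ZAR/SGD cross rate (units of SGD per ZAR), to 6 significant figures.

1 ZAR × 0.601708 = 0.601708 SEK
0.601708 SEK × 0.122471 = 0.0736918 SGD

ZAR/SGD = 0.0736918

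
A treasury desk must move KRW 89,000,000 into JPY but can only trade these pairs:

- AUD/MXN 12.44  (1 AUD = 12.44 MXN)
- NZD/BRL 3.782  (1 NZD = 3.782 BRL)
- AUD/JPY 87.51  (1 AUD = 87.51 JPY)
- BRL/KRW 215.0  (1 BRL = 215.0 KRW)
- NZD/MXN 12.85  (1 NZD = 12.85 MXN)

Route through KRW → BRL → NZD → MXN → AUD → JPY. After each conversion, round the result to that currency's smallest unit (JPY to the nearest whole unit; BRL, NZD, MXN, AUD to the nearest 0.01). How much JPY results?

KRW 89,000,000 ÷ 215.0 = BRL 413,953.49
BRL 413,953.49 ÷ 3.782 = NZD 109,453.59
NZD 109,453.59 × 12.85 = MXN 1,406,478.63
MXN 1,406,478.63 ÷ 12.44 = AUD 113,060.98
AUD 113,060.98 × 87.51 = JPY 9,893,966

JPY 9,893,966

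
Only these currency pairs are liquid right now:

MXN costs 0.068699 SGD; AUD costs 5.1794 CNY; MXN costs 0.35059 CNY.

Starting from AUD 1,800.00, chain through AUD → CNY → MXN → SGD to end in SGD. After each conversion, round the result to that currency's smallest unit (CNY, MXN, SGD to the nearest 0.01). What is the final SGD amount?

SGD 1,826.85

AUD 1,800.00 × 5.1794 = CNY 9,322.92
CNY 9,322.92 ÷ 0.35059 = MXN 26,592.09
MXN 26,592.09 × 0.068699 = SGD 1,826.85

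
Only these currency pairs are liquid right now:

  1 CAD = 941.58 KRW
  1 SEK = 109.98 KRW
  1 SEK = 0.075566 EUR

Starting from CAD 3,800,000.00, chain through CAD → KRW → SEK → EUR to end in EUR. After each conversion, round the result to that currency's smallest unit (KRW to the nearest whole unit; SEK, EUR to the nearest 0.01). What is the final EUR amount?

EUR 2,458,405.62

CAD 3,800,000.00 × 941.58 = KRW 3,578,004,000
KRW 3,578,004,000 ÷ 109.98 = SEK 32,533,224.22
SEK 32,533,224.22 × 0.075566 = EUR 2,458,405.62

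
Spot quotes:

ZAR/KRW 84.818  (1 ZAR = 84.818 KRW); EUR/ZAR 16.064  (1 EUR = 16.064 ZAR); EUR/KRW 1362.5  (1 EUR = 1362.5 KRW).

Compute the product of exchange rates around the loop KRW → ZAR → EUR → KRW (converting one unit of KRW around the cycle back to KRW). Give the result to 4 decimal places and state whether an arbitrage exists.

Around KRW → ZAR → EUR → KRW: 1 ÷ 84.818 ÷ 16.064 × 1362.5 = 0.999988
Product ≈ 1 (deviation 0.001%, within rounding noise).

1.0000 (no arbitrage)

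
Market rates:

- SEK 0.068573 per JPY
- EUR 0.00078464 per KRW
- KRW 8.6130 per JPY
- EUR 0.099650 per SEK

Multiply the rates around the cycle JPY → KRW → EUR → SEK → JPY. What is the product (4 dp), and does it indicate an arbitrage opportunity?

Around JPY → KRW → EUR → SEK → JPY: 1 × 8.6130 × 0.00078464 ÷ 0.099650 ÷ 0.068573 = 0.988996
Product < 1; profitable direction is JPY → SEK → EUR → KRW → JPY.

0.9890 (arbitrage exists)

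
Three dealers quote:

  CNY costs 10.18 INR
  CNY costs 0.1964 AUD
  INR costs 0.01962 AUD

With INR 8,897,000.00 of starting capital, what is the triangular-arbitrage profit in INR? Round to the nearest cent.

Profit: INR 150,922.84

Profitable loop is INR → AUD → CNY → INR:
INR 8,897,000.00 × 0.01962 = AUD 174,559.14
AUD 174,559.14 ÷ 0.1964 = CNY 888,793.99
CNY 888,793.99 × 10.18 = INR 9,047,922.84
Profit = INR 9,047,922.84 − INR 8,897,000.00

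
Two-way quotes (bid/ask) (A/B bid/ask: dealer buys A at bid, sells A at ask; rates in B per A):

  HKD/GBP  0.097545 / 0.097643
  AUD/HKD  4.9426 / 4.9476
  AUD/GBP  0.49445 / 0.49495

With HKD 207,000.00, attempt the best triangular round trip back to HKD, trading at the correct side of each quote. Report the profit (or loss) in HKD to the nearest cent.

Net profit: HKD 4,863.93

Best loop HKD → AUD → GBP → HKD:
HKD 207,000.00 ÷ 4.9476 (buy AUD at ask) = AUD 41,838.47
AUD 41,838.47 × 0.49445 (sell AUD at bid) = GBP 20,687.03
GBP 20,687.03 ÷ 0.097643 (buy HKD at ask) = HKD 211,863.93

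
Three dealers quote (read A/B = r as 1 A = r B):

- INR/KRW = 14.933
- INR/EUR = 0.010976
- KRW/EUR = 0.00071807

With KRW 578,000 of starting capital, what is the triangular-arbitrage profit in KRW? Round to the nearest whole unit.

Profitable loop is KRW → INR → EUR → KRW:
KRW 578,000 ÷ 14.933 = INR 38,706.22
INR 38,706.22 × 0.010976 = EUR 424.84
EUR 424.84 ÷ 0.00071807 = KRW 591,641
Profit = KRW 591,641 − KRW 578,000

Profit: KRW 13,641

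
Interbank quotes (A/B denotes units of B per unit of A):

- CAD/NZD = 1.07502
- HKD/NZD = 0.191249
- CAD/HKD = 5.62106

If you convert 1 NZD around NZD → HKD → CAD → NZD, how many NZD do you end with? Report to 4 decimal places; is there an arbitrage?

1.0000 (no arbitrage)

Around NZD → HKD → CAD → NZD: 1 ÷ 0.191249 ÷ 5.62106 × 1.07502 = 0.999998
Product ≈ 1 (deviation 0.000%, within rounding noise).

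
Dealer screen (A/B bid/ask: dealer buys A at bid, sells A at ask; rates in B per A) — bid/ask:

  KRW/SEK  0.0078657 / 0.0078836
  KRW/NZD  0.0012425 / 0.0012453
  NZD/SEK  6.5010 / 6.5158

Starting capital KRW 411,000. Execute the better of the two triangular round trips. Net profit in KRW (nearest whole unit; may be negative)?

Best loop KRW → NZD → SEK → KRW:
KRW 411,000 × 0.0012425 (sell KRW at bid) = NZD 510.67
NZD 510.67 × 6.5010 (sell NZD at bid) = SEK 3,319.85
SEK 3,319.85 ÷ 0.0078836 (buy KRW at ask) = KRW 421,108

Net profit: KRW 10,108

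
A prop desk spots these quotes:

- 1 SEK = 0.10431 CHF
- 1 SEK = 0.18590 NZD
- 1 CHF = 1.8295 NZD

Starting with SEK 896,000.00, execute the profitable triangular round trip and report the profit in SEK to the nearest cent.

Profit: SEK 23,786.39

Profitable loop is SEK → CHF → NZD → SEK:
SEK 896,000.00 × 0.10431 = CHF 93,461.76
CHF 93,461.76 × 1.8295 = NZD 170,988.29
NZD 170,988.29 ÷ 0.18590 = SEK 919,786.39
Profit = SEK 919,786.39 − SEK 896,000.00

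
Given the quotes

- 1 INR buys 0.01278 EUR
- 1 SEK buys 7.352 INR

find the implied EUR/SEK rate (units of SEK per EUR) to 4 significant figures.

EUR/SEK = 10.64

1 EUR ÷ 0.01278 = 78.2473 INR
78.2473 INR ÷ 7.352 = 10.643 SEK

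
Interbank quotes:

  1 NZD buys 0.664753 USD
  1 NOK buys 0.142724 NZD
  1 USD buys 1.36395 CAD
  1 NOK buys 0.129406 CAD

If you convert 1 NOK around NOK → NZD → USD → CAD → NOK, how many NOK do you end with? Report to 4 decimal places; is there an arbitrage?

Around NOK → NZD → USD → CAD → NOK: 1 × 0.142724 × 0.664753 × 1.36395 ÷ 0.129406 = 1.000003
Product ≈ 1 (deviation 0.000%, within rounding noise).

1.0000 (no arbitrage)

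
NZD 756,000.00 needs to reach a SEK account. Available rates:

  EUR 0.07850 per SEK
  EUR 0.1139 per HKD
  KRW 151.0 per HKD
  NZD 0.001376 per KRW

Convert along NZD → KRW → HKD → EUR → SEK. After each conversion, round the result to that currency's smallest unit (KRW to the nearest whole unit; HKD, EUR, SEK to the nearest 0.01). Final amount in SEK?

SEK 5,279,350.32

NZD 756,000.00 ÷ 0.001376 = KRW 549,418,605
KRW 549,418,605 ÷ 151.0 = HKD 3,638,533.81
HKD 3,638,533.81 × 0.1139 = EUR 414,429.00
EUR 414,429.00 ÷ 0.07850 = SEK 5,279,350.32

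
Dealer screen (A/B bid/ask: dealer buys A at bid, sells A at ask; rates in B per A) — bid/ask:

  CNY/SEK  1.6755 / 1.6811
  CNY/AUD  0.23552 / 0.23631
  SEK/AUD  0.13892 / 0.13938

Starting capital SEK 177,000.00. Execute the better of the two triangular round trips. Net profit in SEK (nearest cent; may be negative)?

Best loop SEK → CNY → AUD → SEK:
SEK 177,000.00 ÷ 1.6811 (buy CNY at ask) = CNY 105,288.20
CNY 105,288.20 × 0.23552 (sell CNY at bid) = AUD 24,797.48
AUD 24,797.48 ÷ 0.13938 (buy SEK at ask) = SEK 177,912.74

Net profit: SEK 912.74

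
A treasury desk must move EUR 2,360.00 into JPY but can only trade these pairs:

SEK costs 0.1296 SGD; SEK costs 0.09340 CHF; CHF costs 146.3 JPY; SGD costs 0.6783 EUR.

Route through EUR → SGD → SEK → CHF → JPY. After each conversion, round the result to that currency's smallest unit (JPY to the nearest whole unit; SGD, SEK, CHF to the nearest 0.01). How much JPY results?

EUR 2,360.00 ÷ 0.6783 = SGD 3,479.29
SGD 3,479.29 ÷ 0.1296 = SEK 26,846.37
SEK 26,846.37 × 0.09340 = CHF 2,507.45
CHF 2,507.45 × 146.3 = JPY 366,840

JPY 366,840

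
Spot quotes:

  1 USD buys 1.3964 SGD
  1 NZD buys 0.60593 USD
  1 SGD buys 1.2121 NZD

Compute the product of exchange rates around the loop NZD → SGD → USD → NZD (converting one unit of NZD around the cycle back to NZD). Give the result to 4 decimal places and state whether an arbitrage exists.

Around NZD → SGD → USD → NZD: 1 ÷ 1.2121 ÷ 1.3964 ÷ 0.60593 = 0.975055
Product < 1; profitable direction is NZD → USD → SGD → NZD.

0.9751 (arbitrage exists)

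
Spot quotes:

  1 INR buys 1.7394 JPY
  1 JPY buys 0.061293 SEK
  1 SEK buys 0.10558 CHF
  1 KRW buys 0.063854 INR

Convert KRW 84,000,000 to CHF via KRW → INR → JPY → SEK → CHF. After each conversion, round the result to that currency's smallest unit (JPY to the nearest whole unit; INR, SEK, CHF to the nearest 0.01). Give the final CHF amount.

CHF 60,375.31

KRW 84,000,000 × 0.063854 = INR 5,363,736.00
INR 5,363,736.00 × 1.7394 = JPY 9,329,682
JPY 9,329,682 × 0.061293 = SEK 571,844.20
SEK 571,844.20 × 0.10558 = CHF 60,375.31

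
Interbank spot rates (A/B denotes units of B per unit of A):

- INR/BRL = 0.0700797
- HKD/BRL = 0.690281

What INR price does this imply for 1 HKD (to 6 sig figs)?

HKD/INR = 9.84994

1 HKD × 0.690281 = 0.690281 BRL
0.690281 BRL ÷ 0.0700797 = 9.84994 INR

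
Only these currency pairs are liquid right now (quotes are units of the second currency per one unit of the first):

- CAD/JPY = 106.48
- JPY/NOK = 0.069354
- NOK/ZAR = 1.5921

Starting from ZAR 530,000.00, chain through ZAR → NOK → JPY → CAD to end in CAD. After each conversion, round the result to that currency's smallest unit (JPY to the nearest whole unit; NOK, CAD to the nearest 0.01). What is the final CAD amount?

CAD 45,078.14

ZAR 530,000.00 ÷ 1.5921 = NOK 332,893.66
NOK 332,893.66 ÷ 0.069354 = JPY 4,799,920
JPY 4,799,920 ÷ 106.48 = CAD 45,078.14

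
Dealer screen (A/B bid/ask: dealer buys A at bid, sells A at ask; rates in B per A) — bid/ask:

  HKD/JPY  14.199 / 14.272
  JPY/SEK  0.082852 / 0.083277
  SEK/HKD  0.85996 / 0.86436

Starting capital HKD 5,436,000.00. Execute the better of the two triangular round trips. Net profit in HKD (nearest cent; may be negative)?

Best loop HKD → JPY → SEK → HKD:
HKD 5,436,000.00 × 14.199 (sell HKD at bid) = JPY 77,185,764
JPY 77,185,764 × 0.082852 (sell JPY at bid) = SEK 6,394,994.92
SEK 6,394,994.92 × 0.85996 (sell SEK at bid) = HKD 5,499,439.83

Net profit: HKD 63,439.83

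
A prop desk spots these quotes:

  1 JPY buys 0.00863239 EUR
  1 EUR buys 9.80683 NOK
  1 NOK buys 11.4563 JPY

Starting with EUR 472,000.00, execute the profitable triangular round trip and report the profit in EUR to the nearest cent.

Profit: EUR 14,673.75

Profitable loop is EUR → JPY → NOK → EUR:
EUR 472,000.00 ÷ 0.00863239 = JPY 54,677,789
JPY 54,677,789 ÷ 11.4563 = NOK 4,772,726.72
NOK 4,772,726.72 ÷ 9.80683 = EUR 486,673.75
Profit = EUR 486,673.75 − EUR 472,000.00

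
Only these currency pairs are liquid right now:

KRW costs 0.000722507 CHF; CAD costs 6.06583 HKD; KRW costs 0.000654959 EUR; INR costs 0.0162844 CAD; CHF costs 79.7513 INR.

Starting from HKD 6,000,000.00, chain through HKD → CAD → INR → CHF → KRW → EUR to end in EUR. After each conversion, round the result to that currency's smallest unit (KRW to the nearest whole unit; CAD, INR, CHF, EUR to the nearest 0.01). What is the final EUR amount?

HKD 6,000,000.00 ÷ 6.06583 = CAD 989,147.40
CAD 989,147.40 ÷ 0.0162844 = INR 60,742,023.04
INR 60,742,023.04 ÷ 79.7513 = CHF 761,643.05
CHF 761,643.05 ÷ 0.000722507 = KRW 1,054,167,018
KRW 1,054,167,018 × 0.000654959 = EUR 690,436.18

EUR 690,436.18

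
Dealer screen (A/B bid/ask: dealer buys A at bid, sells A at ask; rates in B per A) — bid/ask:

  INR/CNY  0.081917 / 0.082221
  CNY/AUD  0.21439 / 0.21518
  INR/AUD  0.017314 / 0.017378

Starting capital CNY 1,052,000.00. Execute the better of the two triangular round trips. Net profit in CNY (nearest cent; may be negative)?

Net profit: CNY 11,149.92

Best loop CNY → AUD → INR → CNY:
CNY 1,052,000.00 × 0.21439 (sell CNY at bid) = AUD 225,538.28
AUD 225,538.28 ÷ 0.017378 (buy INR at ask) = INR 12,978,379.56
INR 12,978,379.56 × 0.081917 (sell INR at bid) = CNY 1,063,149.92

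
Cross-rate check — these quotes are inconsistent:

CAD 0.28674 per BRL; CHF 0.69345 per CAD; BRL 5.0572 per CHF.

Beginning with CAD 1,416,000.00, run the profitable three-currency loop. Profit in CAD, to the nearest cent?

Profitable loop is CAD → CHF → BRL → CAD:
CAD 1,416,000.00 × 0.69345 = CHF 981,925.20
CHF 981,925.20 × 5.0572 = BRL 4,965,792.12
BRL 4,965,792.12 × 0.28674 = CAD 1,423,891.23
Profit = CAD 1,423,891.23 − CAD 1,416,000.00

Profit: CAD 7,891.23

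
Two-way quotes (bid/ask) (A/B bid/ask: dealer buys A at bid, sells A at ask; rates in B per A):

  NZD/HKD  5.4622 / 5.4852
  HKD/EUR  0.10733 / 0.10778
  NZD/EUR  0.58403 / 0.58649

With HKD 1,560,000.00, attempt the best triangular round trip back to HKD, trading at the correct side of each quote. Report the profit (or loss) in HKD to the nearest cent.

Best loop HKD → EUR → NZD → HKD:
HKD 1,560,000.00 × 0.10733 (sell HKD at bid) = EUR 167,434.80
EUR 167,434.80 ÷ 0.58649 (buy NZD at ask) = NZD 285,486.20
NZD 285,486.20 × 5.4622 (sell NZD at bid) = HKD 1,559,382.71

Net result: HKD -617.29 (no profitable arbitrage after spreads)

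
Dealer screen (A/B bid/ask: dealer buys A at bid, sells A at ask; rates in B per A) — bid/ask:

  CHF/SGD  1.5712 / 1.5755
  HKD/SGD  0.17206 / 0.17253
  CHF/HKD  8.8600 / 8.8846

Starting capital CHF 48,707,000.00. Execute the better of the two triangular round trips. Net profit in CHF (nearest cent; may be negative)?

Net profit: CHF 1,218,261.60

Best loop CHF → SGD → HKD → CHF:
CHF 48,707,000.00 × 1.5712 (sell CHF at bid) = SGD 76,528,438.40
SGD 76,528,438.40 ÷ 0.17253 (buy HKD at ask) = HKD 443,565,979.25
HKD 443,565,979.25 ÷ 8.8846 (buy CHF at ask) = CHF 49,925,261.60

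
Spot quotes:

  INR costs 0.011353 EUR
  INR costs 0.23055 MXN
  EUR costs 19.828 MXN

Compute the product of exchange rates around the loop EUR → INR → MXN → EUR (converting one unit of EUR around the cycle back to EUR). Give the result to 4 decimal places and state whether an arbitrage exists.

Around EUR → INR → MXN → EUR: 1 ÷ 0.011353 × 0.23055 ÷ 19.828 = 1.024178
Product > 1; profitable direction is EUR → INR → MXN → EUR.

1.0242 (arbitrage exists)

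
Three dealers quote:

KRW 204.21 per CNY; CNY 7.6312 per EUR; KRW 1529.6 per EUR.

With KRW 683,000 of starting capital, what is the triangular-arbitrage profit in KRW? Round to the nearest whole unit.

Profitable loop is KRW → EUR → CNY → KRW:
KRW 683,000 ÷ 1529.6 = EUR 446.52
EUR 446.52 × 7.6312 = CNY 3,407.50
CNY 3,407.50 × 204.21 = KRW 695,845
Profit = KRW 695,845 − KRW 683,000

Profit: KRW 12,845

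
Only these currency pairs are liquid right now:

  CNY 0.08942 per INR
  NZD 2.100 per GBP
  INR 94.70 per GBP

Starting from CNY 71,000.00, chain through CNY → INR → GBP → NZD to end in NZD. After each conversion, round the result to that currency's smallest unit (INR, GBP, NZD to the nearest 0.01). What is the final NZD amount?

NZD 17,607.30

CNY 71,000.00 ÷ 0.08942 = INR 794,005.82
INR 794,005.82 ÷ 94.70 = GBP 8,384.43
GBP 8,384.43 × 2.100 = NZD 17,607.30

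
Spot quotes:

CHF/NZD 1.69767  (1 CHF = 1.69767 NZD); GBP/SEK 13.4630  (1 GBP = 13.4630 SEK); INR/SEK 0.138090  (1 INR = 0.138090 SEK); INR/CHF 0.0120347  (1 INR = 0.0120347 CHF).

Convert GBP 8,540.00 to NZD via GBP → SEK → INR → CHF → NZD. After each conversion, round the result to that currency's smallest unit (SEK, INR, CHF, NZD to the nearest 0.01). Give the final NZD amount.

NZD 17,010.86

GBP 8,540.00 × 13.4630 = SEK 114,974.02
SEK 114,974.02 ÷ 0.138090 = INR 832,602.07
INR 832,602.07 × 0.0120347 = CHF 10,020.12
CHF 10,020.12 × 1.69767 = NZD 17,010.86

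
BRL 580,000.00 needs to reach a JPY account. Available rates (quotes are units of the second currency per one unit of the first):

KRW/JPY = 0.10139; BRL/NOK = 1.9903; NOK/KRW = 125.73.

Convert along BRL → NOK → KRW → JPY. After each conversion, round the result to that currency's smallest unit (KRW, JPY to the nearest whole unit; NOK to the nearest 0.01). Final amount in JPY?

JPY 14,715,688

BRL 580,000.00 × 1.9903 = NOK 1,154,374.00
NOK 1,154,374.00 × 125.73 = KRW 145,139,443
KRW 145,139,443 × 0.10139 = JPY 14,715,688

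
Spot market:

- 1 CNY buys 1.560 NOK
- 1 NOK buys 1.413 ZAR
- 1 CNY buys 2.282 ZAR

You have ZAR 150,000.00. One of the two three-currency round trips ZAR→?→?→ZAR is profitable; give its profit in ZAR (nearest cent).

Profitable loop is ZAR → NOK → CNY → ZAR:
ZAR 150,000.00 ÷ 1.413 = NOK 106,157.11
NOK 106,157.11 ÷ 1.560 = CNY 68,049.43
CNY 68,049.43 × 2.282 = ZAR 155,288.80
Profit = ZAR 155,288.80 − ZAR 150,000.00

Profit: ZAR 5,288.80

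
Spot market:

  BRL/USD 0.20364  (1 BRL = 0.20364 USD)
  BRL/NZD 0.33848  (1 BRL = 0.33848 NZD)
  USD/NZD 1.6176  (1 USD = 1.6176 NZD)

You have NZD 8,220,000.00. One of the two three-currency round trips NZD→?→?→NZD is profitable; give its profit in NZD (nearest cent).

Profit: NZD 226,379.75

Profitable loop is NZD → USD → BRL → NZD:
NZD 8,220,000.00 ÷ 1.6176 = USD 5,081,602.37
USD 5,081,602.37 ÷ 0.20364 = BRL 24,953,851.77
BRL 24,953,851.77 × 0.33848 = NZD 8,446,379.75
Profit = NZD 8,446,379.75 − NZD 8,220,000.00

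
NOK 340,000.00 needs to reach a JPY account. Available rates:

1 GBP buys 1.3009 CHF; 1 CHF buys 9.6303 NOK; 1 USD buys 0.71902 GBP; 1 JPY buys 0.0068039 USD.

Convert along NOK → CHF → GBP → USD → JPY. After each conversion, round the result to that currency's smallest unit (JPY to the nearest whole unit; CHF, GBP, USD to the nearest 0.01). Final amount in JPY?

JPY 5,547,486

NOK 340,000.00 ÷ 9.6303 = CHF 35,305.23
CHF 35,305.23 ÷ 1.3009 = GBP 27,139.08
GBP 27,139.08 ÷ 0.71902 = USD 37,744.54
USD 37,744.54 ÷ 0.0068039 = JPY 5,547,486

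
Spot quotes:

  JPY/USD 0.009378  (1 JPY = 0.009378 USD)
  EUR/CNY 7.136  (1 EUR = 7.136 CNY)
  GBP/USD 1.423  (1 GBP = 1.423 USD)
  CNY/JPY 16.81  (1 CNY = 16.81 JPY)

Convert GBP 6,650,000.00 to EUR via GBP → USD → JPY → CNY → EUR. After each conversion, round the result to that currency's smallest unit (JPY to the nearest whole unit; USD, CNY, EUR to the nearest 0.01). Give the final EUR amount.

GBP 6,650,000.00 × 1.423 = USD 9,462,950.00
USD 9,462,950.00 ÷ 0.009378 = JPY 1,009,058,435
JPY 1,009,058,435 ÷ 16.81 = CNY 60,027,271.56
CNY 60,027,271.56 ÷ 7.136 = EUR 8,411,893.44

EUR 8,411,893.44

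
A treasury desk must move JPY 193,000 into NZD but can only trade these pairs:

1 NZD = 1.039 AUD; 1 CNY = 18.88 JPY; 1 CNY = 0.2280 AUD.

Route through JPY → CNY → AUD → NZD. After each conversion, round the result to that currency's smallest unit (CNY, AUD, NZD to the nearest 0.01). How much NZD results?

NZD 2,243.23

JPY 193,000 ÷ 18.88 = CNY 10,222.46
CNY 10,222.46 × 0.2280 = AUD 2,330.72
AUD 2,330.72 ÷ 1.039 = NZD 2,243.23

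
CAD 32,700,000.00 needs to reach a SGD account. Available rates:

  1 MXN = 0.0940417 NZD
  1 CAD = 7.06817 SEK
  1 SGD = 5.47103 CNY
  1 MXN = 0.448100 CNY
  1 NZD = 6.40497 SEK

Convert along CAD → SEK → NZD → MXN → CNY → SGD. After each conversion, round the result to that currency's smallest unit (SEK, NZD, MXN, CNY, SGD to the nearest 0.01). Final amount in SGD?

SGD 31,428,453.81

CAD 32,700,000.00 × 7.06817 = SEK 231,129,159.00
SEK 231,129,159.00 ÷ 6.40497 = NZD 36,085,908.13
NZD 36,085,908.13 ÷ 0.0940417 = MXN 383,722,413.89
MXN 383,722,413.89 × 0.448100 = CNY 171,946,013.66
CNY 171,946,013.66 ÷ 5.47103 = SGD 31,428,453.81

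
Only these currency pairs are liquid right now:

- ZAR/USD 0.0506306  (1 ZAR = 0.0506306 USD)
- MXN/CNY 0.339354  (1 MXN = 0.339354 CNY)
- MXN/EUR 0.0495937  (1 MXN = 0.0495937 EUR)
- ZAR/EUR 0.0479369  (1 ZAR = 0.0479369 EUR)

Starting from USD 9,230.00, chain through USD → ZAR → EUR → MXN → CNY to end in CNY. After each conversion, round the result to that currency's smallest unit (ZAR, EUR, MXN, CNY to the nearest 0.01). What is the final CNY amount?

USD 9,230.00 ÷ 0.0506306 = ZAR 182,300.82
ZAR 182,300.82 × 0.0479369 = EUR 8,738.94
EUR 8,738.94 ÷ 0.0495937 = MXN 176,210.69
MXN 176,210.69 × 0.339354 = CNY 59,797.80

CNY 59,797.80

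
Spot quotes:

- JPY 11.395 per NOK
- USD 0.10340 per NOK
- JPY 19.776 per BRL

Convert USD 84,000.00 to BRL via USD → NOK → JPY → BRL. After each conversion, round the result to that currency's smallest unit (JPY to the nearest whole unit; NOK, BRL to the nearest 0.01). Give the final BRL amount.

USD 84,000.00 ÷ 0.10340 = NOK 812,379.11
NOK 812,379.11 × 11.395 = JPY 9,257,060
JPY 9,257,060 ÷ 19.776 = BRL 468,095.67

BRL 468,095.67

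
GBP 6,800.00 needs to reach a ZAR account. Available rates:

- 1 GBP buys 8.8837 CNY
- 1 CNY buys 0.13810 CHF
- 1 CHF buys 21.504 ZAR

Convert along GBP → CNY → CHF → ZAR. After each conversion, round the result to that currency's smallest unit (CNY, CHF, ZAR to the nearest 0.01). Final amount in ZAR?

ZAR 179,397.12

GBP 6,800.00 × 8.8837 = CNY 60,409.16
CNY 60,409.16 × 0.13810 = CHF 8,342.50
CHF 8,342.50 × 21.504 = ZAR 179,397.12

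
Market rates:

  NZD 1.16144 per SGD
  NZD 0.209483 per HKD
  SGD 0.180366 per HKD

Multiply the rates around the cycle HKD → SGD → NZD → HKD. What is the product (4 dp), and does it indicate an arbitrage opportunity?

1.0000 (no arbitrage)

Around HKD → SGD → NZD → HKD: 1 × 0.180366 × 1.16144 ÷ 0.209483 = 1.000006
Product ≈ 1 (deviation 0.001%, within rounding noise).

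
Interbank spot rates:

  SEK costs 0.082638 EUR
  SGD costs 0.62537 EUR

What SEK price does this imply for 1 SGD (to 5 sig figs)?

1 SGD × 0.62537 = 0.62537 EUR
0.62537 EUR ÷ 0.082638 = 7.56758 SEK

SGD/SEK = 7.5676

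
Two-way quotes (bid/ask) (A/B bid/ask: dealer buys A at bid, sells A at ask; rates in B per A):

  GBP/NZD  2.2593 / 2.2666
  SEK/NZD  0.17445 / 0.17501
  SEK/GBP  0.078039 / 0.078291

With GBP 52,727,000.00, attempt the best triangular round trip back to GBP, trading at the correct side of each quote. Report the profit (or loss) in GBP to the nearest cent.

Best loop GBP → NZD → SEK → GBP:
GBP 52,727,000.00 × 2.2593 (sell GBP at bid) = NZD 119,126,111.10
NZD 119,126,111.10 ÷ 0.17501 (buy SEK at ask) = SEK 680,681,738.76
SEK 680,681,738.76 × 0.078039 (sell SEK at bid) = GBP 53,119,722.21

Net profit: GBP 392,722.21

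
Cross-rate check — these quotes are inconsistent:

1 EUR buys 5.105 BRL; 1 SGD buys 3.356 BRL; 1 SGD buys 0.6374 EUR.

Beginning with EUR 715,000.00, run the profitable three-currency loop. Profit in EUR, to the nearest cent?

Profitable loop is EUR → SGD → BRL → EUR:
EUR 715,000.00 ÷ 0.6374 = SGD 1,121,744.59
SGD 1,121,744.59 × 3.356 = BRL 3,764,574.84
BRL 3,764,574.84 ÷ 5.105 = EUR 737,428.96
Profit = EUR 737,428.96 − EUR 715,000.00

Profit: EUR 22,428.96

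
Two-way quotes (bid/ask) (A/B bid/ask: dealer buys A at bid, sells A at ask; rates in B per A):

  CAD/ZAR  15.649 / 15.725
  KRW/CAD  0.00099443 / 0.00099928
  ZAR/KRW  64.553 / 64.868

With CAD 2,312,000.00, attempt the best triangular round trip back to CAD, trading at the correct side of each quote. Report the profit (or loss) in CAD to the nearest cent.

Net profit: CAD 10,549.98

Best loop CAD → ZAR → KRW → CAD:
CAD 2,312,000.00 × 15.649 (sell CAD at bid) = ZAR 36,180,488.00
ZAR 36,180,488.00 × 64.553 (sell ZAR at bid) = KRW 2,335,559,042
KRW 2,335,559,042 × 0.00099443 (sell KRW at bid) = CAD 2,322,549.98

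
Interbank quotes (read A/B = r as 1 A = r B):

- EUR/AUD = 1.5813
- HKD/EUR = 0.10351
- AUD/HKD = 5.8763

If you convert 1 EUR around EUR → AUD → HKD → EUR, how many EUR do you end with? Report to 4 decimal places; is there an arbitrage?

Around EUR → AUD → HKD → EUR: 1 × 1.5813 × 5.8763 × 0.10351 = 0.961835
Product < 1; profitable direction is EUR → HKD → AUD → EUR.

0.9618 (arbitrage exists)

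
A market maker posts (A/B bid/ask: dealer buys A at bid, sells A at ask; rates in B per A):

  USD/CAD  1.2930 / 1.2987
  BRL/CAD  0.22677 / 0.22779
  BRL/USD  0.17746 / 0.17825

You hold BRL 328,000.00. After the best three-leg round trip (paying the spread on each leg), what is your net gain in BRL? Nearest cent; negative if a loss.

Net profit: BRL 2,398.59

Best loop BRL → USD → CAD → BRL:
BRL 328,000.00 × 0.17746 (sell BRL at bid) = USD 58,206.88
USD 58,206.88 × 1.2930 (sell USD at bid) = CAD 75,261.50
CAD 75,261.50 ÷ 0.22779 (buy BRL at ask) = BRL 330,398.59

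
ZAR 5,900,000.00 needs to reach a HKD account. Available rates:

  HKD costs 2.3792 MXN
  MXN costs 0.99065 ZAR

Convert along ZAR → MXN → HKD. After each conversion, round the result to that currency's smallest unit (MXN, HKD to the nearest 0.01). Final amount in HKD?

ZAR 5,900,000.00 ÷ 0.99065 = MXN 5,955,685.66
MXN 5,955,685.66 ÷ 2.3792 = HKD 2,503,230.35

HKD 2,503,230.35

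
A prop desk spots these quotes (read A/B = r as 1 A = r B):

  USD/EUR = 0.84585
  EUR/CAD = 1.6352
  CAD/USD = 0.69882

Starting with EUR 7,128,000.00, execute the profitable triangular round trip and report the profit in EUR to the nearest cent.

Profit: EUR 246,594.29

Profitable loop is EUR → USD → CAD → EUR:
EUR 7,128,000.00 ÷ 0.84585 = USD 8,427,026.07
USD 8,427,026.07 ÷ 0.69882 = CAD 12,058,936.59
CAD 12,058,936.59 ÷ 1.6352 = EUR 7,374,594.29
Profit = EUR 7,374,594.29 − EUR 7,128,000.00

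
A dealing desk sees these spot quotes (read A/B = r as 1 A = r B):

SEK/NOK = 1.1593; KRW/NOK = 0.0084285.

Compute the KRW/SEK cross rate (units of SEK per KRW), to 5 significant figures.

1 KRW × 0.0084285 = 0.0084285 NOK
0.0084285 NOK ÷ 1.1593 = 0.00727034 SEK

KRW/SEK = 0.0072703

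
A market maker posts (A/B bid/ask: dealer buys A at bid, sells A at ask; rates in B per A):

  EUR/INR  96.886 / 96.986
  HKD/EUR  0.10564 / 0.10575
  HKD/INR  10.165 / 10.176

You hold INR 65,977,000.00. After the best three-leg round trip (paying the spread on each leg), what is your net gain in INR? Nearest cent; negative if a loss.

Best loop INR → HKD → EUR → INR:
INR 65,977,000.00 ÷ 10.176 (buy HKD at ask) = HKD 6,483,588.84
HKD 6,483,588.84 × 0.10564 (sell HKD at bid) = EUR 684,926.32
EUR 684,926.32 × 96.886 (sell EUR at bid) = INR 66,359,771.89

Net profit: INR 382,771.89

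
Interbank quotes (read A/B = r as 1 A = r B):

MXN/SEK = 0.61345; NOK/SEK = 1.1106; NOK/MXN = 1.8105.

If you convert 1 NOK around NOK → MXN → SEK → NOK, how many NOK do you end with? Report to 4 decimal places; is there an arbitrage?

Around NOK → MXN → SEK → NOK: 1 × 1.8105 × 0.61345 ÷ 1.1106 = 1.000046
Product ≈ 1 (deviation 0.005%, within rounding noise).

1.0000 (no arbitrage)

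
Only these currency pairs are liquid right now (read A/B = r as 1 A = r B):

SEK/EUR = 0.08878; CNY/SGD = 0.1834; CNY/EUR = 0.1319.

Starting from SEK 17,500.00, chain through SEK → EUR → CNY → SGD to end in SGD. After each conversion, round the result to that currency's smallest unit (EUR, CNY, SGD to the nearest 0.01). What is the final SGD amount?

SGD 2,160.27

SEK 17,500.00 × 0.08878 = EUR 1,553.65
EUR 1,553.65 ÷ 0.1319 = CNY 11,779.00
CNY 11,779.00 × 0.1834 = SGD 2,160.27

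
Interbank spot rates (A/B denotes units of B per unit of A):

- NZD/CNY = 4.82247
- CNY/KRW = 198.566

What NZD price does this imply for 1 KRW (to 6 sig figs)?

KRW/NZD = 0.00104430

1 KRW ÷ 198.566 = 0.00503611 CNY
0.00503611 CNY ÷ 4.82247 = 0.0010443 NZD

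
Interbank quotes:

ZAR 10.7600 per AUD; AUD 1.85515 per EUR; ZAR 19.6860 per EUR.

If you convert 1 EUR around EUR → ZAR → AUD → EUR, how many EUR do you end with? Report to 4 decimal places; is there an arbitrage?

Around EUR → ZAR → AUD → EUR: 1 × 19.6860 ÷ 10.7600 ÷ 1.85515 = 0.986203
Product < 1; profitable direction is EUR → AUD → ZAR → EUR.

0.9862 (arbitrage exists)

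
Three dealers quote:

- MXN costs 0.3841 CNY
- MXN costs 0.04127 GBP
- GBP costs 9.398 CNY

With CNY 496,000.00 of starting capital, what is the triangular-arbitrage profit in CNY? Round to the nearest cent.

Profit: CNY 4,849.54

Profitable loop is CNY → MXN → GBP → CNY:
CNY 496,000.00 ÷ 0.3841 = MXN 1,291,330.38
MXN 1,291,330.38 × 0.04127 = GBP 53,293.20
GBP 53,293.20 × 9.398 = CNY 500,849.54
Profit = CNY 500,849.54 − CNY 496,000.00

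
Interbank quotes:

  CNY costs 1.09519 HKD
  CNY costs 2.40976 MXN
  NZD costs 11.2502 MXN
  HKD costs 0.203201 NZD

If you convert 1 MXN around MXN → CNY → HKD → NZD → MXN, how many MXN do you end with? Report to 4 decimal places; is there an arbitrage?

Around MXN → CNY → HKD → NZD → MXN: 1 ÷ 2.40976 × 1.09519 × 0.203201 × 11.2502 = 1.038967
Product > 1; profitable direction is MXN → CNY → HKD → NZD → MXN.

1.0390 (arbitrage exists)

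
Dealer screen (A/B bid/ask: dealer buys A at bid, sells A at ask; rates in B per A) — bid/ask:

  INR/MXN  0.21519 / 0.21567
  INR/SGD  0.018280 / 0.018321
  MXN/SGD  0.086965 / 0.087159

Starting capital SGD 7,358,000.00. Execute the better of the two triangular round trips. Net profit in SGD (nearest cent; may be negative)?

Best loop SGD → INR → MXN → SGD:
SGD 7,358,000.00 ÷ 0.018321 (buy INR at ask) = INR 401,615,632.33
INR 401,615,632.33 × 0.21519 (sell INR at bid) = MXN 86,423,667.92
MXN 86,423,667.92 × 0.086965 (sell MXN at bid) = SGD 7,515,834.28

Net profit: SGD 157,834.28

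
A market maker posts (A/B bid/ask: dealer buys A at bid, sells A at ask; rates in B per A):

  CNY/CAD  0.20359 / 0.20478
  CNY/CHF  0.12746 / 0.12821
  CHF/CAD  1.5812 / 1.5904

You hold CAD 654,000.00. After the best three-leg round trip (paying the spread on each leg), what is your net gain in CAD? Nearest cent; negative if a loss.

Best loop CAD → CHF → CNY → CAD:
CAD 654,000.00 ÷ 1.5904 (buy CHF at ask) = CHF 411,217.30
CHF 411,217.30 ÷ 0.12821 (buy CNY at ask) = CNY 3,207,373.09
CNY 3,207,373.09 × 0.20359 (sell CNY at bid) = CAD 652,989.09

Net result: CAD -1,010.91 (no profitable arbitrage after spreads)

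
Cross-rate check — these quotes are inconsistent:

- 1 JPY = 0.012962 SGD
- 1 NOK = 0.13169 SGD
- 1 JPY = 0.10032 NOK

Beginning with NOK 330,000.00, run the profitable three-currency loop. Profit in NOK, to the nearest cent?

Profit: NOK 6,342.88

Profitable loop is NOK → SGD → JPY → NOK:
NOK 330,000.00 × 0.13169 = SGD 43,457.70
SGD 43,457.70 ÷ 0.012962 = JPY 3,352,700
JPY 3,352,700 × 0.10032 = NOK 336,342.88
Profit = NOK 336,342.88 − NOK 330,000.00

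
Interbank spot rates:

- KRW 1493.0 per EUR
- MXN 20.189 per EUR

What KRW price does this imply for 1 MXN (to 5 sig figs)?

1 MXN ÷ 20.189 = 0.0495319 EUR
0.0495319 EUR × 1493.0 = 73.9512 KRW

MXN/KRW = 73.951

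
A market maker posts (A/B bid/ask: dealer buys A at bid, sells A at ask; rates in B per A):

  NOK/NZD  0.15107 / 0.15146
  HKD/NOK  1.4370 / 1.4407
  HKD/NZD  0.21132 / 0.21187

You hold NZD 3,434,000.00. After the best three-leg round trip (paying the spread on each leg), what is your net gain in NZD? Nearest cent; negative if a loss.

Best loop NZD → HKD → NOK → NZD:
NZD 3,434,000.00 ÷ 0.21187 (buy HKD at ask) = HKD 16,208,052.11
HKD 16,208,052.11 × 1.4370 (sell HKD at bid) = NOK 23,290,970.88
NOK 23,290,970.88 × 0.15107 (sell NOK at bid) = NZD 3,518,566.97

Net profit: NZD 84,566.97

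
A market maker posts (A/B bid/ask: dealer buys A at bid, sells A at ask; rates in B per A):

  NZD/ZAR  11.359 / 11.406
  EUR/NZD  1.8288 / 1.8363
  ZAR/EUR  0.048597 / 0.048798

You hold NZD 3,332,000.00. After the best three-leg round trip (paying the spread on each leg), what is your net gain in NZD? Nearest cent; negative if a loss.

Net profit: NZD 31,727.19

Best loop NZD → ZAR → EUR → NZD:
NZD 3,332,000.00 × 11.359 (sell NZD at bid) = ZAR 37,848,188.00
ZAR 37,848,188.00 × 0.048597 (sell ZAR at bid) = EUR 1,839,308.39
EUR 1,839,308.39 × 1.8288 (sell EUR at bid) = NZD 3,363,727.19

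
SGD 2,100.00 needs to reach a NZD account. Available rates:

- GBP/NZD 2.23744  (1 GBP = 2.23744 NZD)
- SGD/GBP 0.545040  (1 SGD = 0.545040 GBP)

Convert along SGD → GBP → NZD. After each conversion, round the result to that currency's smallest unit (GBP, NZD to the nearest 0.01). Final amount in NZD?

SGD 2,100.00 × 0.545040 = GBP 1,144.58
GBP 1,144.58 × 2.23744 = NZD 2,560.93

NZD 2,560.93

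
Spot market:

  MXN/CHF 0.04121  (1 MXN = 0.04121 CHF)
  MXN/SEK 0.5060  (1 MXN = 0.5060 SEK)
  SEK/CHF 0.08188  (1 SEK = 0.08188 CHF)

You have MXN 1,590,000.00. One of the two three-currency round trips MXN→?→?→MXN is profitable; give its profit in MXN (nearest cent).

Profitable loop is MXN → SEK → CHF → MXN:
MXN 1,590,000.00 × 0.5060 = SEK 804,540.00
SEK 804,540.00 × 0.08188 = CHF 65,875.74
CHF 65,875.74 ÷ 0.04121 = MXN 1,598,537.62
Profit = MXN 1,598,537.62 − MXN 1,590,000.00

Profit: MXN 8,537.62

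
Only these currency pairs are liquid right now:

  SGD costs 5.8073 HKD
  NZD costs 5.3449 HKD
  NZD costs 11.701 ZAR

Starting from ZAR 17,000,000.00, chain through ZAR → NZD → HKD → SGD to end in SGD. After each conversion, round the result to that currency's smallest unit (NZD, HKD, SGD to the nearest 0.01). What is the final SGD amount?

ZAR 17,000,000.00 ÷ 11.701 = NZD 1,452,867.28
NZD 1,452,867.28 × 5.3449 = HKD 7,765,430.32
HKD 7,765,430.32 ÷ 5.8073 = SGD 1,337,184.29

SGD 1,337,184.29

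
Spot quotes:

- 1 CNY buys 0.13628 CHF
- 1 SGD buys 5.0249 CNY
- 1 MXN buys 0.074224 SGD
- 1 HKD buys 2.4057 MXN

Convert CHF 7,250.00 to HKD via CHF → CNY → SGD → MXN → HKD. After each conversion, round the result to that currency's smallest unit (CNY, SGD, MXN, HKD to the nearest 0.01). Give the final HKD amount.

CHF 7,250.00 ÷ 0.13628 = CNY 53,199.30
CNY 53,199.30 ÷ 5.0249 = SGD 10,587.14
SGD 10,587.14 ÷ 0.074224 = MXN 142,637.69
MXN 142,637.69 ÷ 2.4057 = HKD 59,291.55

HKD 59,291.55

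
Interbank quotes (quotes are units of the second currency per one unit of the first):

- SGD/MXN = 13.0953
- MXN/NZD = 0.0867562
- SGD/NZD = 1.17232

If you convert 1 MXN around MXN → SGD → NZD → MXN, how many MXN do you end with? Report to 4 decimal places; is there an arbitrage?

Around MXN → SGD → NZD → MXN: 1 ÷ 13.0953 × 1.17232 ÷ 0.0867562 = 1.031882
Product > 1; profitable direction is MXN → SGD → NZD → MXN.

1.0319 (arbitrage exists)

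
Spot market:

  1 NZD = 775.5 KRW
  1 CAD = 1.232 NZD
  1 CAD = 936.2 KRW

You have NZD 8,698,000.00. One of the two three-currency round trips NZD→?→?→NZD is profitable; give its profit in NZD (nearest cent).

Profit: NZD 178,531.05

Profitable loop is NZD → KRW → CAD → NZD:
NZD 8,698,000.00 × 775.5 = KRW 6,745,299,000
KRW 6,745,299,000 ÷ 936.2 = CAD 7,204,976.50
CAD 7,204,976.50 × 1.232 = NZD 8,876,531.05
Profit = NZD 8,876,531.05 − NZD 8,698,000.00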